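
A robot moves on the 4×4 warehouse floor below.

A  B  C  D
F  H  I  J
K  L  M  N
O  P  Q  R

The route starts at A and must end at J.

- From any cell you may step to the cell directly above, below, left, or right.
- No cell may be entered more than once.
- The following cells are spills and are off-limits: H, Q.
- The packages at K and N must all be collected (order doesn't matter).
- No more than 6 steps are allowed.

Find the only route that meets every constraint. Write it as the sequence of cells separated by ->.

The 6-move cap with required stops at K, N leaves no slack for detours.
Route from A: down 2 to K, right 3 to N, up 1 to J — 6 moves in all.
Check: all required cells visited; 6 ≤ 6 moves.

A -> F -> K -> L -> M -> N -> J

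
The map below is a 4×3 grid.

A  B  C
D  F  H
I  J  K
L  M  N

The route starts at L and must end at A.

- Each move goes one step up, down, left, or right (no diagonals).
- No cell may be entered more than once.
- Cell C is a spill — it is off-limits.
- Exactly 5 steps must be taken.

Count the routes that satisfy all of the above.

6

Need simple routes of exactly 5 moves from L to A (Manhattan distance 3, so 1 moves are spent on a detour and 1 undoing it).
Enumerating: L I D F B A | L I J F B A | L I J F D A | L M J F B A | L M J F D A | L M J I D A.
That gives 6 routes.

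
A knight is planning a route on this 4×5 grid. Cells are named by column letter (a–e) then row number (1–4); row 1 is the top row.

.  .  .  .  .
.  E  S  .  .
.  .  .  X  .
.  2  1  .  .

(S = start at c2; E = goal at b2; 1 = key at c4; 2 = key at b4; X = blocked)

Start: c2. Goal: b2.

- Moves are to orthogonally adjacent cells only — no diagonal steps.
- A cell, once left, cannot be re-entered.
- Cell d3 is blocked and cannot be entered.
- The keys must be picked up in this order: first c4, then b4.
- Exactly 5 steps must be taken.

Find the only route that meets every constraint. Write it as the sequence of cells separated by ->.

The waypoints must appear in the order c4, b4, with no cell reused.
Route from c2: down 2 to c4, left 1 to b4, up 2 to b2 — 5 moves in all.
Check: order respected (1 at step 2, 2 at step 3); 5 moves as required.

c2 -> c3 -> c4 -> b4 -> b3 -> b2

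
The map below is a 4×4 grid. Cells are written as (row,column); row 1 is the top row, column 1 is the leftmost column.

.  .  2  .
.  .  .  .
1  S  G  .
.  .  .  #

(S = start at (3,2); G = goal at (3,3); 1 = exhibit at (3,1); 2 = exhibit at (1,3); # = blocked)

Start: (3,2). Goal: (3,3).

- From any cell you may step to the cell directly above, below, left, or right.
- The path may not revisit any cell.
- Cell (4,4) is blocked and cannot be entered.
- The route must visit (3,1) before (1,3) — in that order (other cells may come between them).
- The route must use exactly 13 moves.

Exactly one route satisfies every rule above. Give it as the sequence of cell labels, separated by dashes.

The waypoints must appear in the order (3,1), (1,3), with no cell reused.
Route from (3,2): down 1 to (4,2), left 1 to (4,1), up 3 to (1,1), right 1 to (1,2), down 1 to (2,2), right 1 to (2,3), up 1 to (1,3), right 1 to (1,4), down 2 to (3,4), left 1 to (3,3) — 13 moves in all.
Check: order respected (1 at step 3, 2 at step 9); 13 moves as required.

(3,2) - (4,2) - (4,1) - (3,1) - (2,1) - (1,1) - (1,2) - (2,2) - (2,3) - (1,3) - (1,4) - (2,4) - (3,4) - (3,3)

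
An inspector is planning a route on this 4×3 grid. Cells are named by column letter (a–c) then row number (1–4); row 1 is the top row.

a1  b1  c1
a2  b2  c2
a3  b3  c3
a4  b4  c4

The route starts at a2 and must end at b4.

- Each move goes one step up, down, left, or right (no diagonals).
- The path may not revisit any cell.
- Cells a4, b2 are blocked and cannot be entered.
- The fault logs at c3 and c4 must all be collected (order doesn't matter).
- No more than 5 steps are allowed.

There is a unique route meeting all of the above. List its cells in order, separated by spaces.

a2 a3 b3 c3 c4 b4

Any route must reach c3 and c4 and still end at b4 within 5 moves, so the order of the required stops is forced.
Route from a2: down to a3, 2× right (reaching c3), down to c4, left to b4 — 5 moves in all.
Check: all required cells visited; 5 ≤ 5 moves.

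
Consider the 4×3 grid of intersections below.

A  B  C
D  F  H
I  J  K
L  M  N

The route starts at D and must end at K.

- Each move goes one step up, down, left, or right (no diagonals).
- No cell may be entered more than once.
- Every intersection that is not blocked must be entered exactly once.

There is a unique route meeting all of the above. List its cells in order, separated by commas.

D, A, B, C, H, F, J, I, L, M, N, K

Need to visit all 12 open cells exactly once, starting at D and ending at K.
Cell A has only two open neighbours (D and B), so the path must pass straight through it: one of those is the cell it's entered from and the other is where it exits.
Route from D: up 1 to A, right 2 to C, down 1 to H, left 1 to F, down 1 to J, left 1 to I, down 1 to L, right 2 to N, up 1 to K — 11 moves in all.
Check: all 12 open cells covered.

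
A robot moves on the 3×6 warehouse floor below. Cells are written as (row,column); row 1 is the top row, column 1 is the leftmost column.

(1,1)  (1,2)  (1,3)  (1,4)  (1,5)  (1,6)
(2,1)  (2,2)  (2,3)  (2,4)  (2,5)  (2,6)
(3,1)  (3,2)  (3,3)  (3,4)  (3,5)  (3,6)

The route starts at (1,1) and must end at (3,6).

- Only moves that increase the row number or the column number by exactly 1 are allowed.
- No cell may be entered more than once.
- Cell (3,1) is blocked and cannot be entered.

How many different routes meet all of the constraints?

20

A right/down-only route from (1,1) to (3,6) makes exactly 2 down-moves and 5 right-moves in some order.
With no other constraints that would be C(7,2) = 21 routes.
Subtract routes through each blocked cell (inclusion–exclusion for overlaps): − through (3,1): 1 → 20.
That gives 20 routes.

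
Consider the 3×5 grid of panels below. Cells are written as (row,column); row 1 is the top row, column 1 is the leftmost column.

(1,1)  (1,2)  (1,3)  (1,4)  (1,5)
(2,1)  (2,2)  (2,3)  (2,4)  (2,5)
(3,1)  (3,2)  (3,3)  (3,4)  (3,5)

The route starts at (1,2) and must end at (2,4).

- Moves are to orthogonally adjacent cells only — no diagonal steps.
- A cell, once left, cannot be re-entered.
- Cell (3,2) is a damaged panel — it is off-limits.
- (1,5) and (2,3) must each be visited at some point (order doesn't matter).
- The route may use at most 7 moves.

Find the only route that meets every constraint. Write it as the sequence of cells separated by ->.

(1,2) -> (2,2) -> (2,3) -> (1,3) -> (1,4) -> (1,5) -> (2,5) -> (2,4)

Any route must reach (1,5) and (2,3) and still end at (2,4) within 7 moves, so the order of the required stops is forced.
Route from (1,2): down 1 to (2,2), right 1 to (2,3), up 1 to (1,3), right 2 to (1,5), down 1 to (2,5), left 1 to (2,4) — 7 moves in all.
Check: all required cells visited; 7 ≤ 7 moves.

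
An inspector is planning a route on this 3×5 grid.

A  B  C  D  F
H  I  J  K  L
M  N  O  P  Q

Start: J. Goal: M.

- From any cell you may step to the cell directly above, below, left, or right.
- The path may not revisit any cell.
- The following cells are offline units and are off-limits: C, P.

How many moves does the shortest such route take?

3

The Manhattan distance from J to M is |2−3| + |3−1| = 3, so at least 3 moves are needed.
A route of 3 moves achieves this: J → O → N → M.
Since 3 matches the lower bound, it is optimal.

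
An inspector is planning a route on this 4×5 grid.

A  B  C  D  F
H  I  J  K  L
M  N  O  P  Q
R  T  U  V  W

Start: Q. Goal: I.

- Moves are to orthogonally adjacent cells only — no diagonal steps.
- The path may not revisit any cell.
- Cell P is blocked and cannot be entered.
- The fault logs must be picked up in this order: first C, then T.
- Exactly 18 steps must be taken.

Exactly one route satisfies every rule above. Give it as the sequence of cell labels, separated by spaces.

Q W V U O J K L F D C B A H M R T N I

The waypoints must appear in the order C, T, with no cell reused.
Route from Q: down 1 to W, left 2 to U, up 2 to J, right 2 to L, up 1 to F, left 4 to A, down 3 to R, right 1 to T, up 2 to I — 18 moves in all.
Check: order respected (C at step 10, T at step 16); 18 moves as required.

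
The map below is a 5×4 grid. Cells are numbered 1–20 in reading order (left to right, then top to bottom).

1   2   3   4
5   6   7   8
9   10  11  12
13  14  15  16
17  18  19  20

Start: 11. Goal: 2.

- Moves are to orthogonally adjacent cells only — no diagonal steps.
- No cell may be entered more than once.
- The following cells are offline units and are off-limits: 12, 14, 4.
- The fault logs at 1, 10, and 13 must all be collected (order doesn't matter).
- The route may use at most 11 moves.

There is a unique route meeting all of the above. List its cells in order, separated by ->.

11 -> 15 -> 19 -> 18 -> 17 -> 13 -> 9 -> 10 -> 6 -> 5 -> 1 -> 2

The budget equals the shortest possible length, so every move has to be on a shortest route through the required cells.
Route from 11: down 2 to 19, left 2 to 17, up 2 to 9, right 1 to 10, up 1 to 6, left 1 to 5, up 1 to 1, right 1 to 2 — 11 moves in all.
Check: all required cells visited; 11 ≤ 11 moves.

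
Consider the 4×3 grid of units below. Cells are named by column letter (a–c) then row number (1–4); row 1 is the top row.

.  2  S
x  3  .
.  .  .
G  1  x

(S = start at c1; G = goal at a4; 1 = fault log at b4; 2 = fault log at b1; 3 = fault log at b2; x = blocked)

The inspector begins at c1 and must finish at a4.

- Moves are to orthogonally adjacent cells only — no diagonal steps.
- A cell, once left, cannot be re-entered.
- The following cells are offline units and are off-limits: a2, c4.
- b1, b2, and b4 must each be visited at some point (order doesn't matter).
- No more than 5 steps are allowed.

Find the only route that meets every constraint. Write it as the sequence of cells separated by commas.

The 5-move cap with required stops at b1, b2, b4 leaves no slack for detours.
Route from c1: left to b1, 3× down (reaching b4), left to a4 — 5 moves in all.
Check: all required cells visited; 5 ≤ 5 moves.

c1, b1, b2, b3, b4, a4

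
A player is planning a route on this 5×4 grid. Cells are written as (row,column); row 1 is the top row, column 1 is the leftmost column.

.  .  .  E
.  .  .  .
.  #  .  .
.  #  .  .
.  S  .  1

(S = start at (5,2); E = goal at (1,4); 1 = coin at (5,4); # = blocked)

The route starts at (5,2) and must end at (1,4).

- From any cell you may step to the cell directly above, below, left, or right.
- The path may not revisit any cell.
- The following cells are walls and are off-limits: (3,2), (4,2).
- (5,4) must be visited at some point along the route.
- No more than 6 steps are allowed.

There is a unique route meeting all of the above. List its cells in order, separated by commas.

The budget equals the shortest possible length, so every move has to be on a shortest route through the required cells.
Route from (5,2): right 2 to (5,4), up 4 to (1,4) — 6 moves in all.
Check: all required cells visited; 6 ≤ 6 moves.

(5,2), (5,3), (5,4), (4,4), (3,4), (2,4), (1,4)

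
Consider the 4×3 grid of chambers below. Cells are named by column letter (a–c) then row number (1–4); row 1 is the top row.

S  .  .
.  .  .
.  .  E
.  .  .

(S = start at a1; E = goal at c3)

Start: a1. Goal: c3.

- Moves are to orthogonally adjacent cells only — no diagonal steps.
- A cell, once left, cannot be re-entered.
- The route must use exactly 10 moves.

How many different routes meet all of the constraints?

Need simple routes of exactly 10 moves from a1 to c3 (Manhattan distance 4, so 3 moves are spent on a detour and 3 undoing it).
Enumerating: a1 a2 a3 a4 b4 b3 b2 b1 c1 c2 c3 | a1 b1 c1 c2 b2 b3 a3 a4 b4 c4 c3 | a1 b1 c1 c2 b2 a2 a3 a4 b4 b3 c3 | a1 b1 c1 c2 b2 a2 a3 a4 b4 c4 c3 | a1 b1 c1 c2 b2 a2 a3 b3 b4 c4 c3.
That gives 5 routes.

5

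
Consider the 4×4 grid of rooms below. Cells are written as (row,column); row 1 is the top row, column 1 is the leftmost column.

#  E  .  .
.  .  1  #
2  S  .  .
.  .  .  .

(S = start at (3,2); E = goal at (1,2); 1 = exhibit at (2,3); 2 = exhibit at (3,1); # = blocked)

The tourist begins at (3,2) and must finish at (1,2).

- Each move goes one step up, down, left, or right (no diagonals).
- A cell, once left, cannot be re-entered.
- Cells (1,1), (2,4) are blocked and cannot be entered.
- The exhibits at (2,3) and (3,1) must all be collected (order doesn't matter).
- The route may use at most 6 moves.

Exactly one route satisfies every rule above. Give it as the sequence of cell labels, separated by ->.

The 6-move cap with required stops at (2,3), (3,1) leaves no slack for detours.
Route from (3,2): left 1 to (3,1), up 1 to (2,1), right 2 to (2,3), up 1 to (1,3), left 1 to (1,2) — 6 moves in all.
Check: all required cells visited; 6 ≤ 6 moves.

(3,2) -> (3,1) -> (2,1) -> (2,2) -> (2,3) -> (1,3) -> (1,2)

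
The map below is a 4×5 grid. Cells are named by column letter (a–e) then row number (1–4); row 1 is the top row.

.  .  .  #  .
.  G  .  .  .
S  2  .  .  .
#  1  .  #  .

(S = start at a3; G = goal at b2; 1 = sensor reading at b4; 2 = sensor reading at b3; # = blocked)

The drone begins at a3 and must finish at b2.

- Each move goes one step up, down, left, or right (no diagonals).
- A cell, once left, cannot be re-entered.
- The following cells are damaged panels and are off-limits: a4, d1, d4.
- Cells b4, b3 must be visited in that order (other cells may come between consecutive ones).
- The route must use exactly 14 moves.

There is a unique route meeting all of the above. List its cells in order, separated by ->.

The waypoints must appear in the order b4, b3, with no cell reused.
Route from a3: 2× up (reaching a1), 2× right (reaching c1), down to c2, 2× right (reaching e2), down to e3, 2× left (reaching c3), down to c4, left to b4, 2× up (reaching b2) — 14 moves in all.
Check: order respected (1 at step 12, 2 at step 13); 14 moves as required.

a3 -> a2 -> a1 -> b1 -> c1 -> c2 -> d2 -> e2 -> e3 -> d3 -> c3 -> c4 -> b4 -> b3 -> b2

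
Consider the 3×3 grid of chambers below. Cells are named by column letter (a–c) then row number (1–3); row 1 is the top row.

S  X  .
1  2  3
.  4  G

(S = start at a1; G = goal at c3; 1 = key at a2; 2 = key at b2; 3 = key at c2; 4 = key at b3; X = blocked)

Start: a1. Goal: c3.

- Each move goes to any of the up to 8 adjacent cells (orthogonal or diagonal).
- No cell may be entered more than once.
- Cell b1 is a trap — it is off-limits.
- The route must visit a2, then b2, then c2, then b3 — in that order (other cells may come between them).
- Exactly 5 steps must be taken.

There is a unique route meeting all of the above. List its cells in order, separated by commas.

a1, a2, b2, c2, b3, c3

The waypoints must appear in the order a2, b2, c2, b3, with no cell reused.
Route from a1: down 1 to a2, right 2 to c2, down-left 1 to b3, right 1 to c3 — 5 moves in all.
Check: order respected (1 at step 1, 2 at step 2, 3 at step 3, 4 at step 4); 5 moves as required.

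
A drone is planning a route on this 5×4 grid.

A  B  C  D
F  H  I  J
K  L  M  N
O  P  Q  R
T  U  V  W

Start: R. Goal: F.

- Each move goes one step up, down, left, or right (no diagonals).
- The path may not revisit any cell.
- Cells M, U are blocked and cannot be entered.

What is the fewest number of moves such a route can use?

The Manhattan distance from R to F is |4−2| + |4−1| = 5, so at least 5 moves are needed.
A route of 5 moves achieves this: R → N → J → I → H → F.
Since 5 matches the lower bound, it is optimal.

5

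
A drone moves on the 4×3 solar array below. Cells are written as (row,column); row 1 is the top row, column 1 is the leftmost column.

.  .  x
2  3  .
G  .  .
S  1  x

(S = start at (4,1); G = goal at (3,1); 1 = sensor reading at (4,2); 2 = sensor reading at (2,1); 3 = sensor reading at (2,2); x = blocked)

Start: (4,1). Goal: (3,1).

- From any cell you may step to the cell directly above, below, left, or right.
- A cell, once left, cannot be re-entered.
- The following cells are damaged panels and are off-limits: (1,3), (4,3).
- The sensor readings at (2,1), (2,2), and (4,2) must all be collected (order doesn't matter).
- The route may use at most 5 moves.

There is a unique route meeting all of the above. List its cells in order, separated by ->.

(4,1) -> (4,2) -> (3,2) -> (2,2) -> (2,1) -> (3,1)

The 5-move cap with required stops at (2,1), (2,2), (4,2) leaves no slack for detours.
Route from (4,1): right 1 to (4,2), up 2 to (2,2), left 1 to (2,1), down 1 to (3,1) — 5 moves in all.
Check: all required cells visited; 5 ≤ 5 moves.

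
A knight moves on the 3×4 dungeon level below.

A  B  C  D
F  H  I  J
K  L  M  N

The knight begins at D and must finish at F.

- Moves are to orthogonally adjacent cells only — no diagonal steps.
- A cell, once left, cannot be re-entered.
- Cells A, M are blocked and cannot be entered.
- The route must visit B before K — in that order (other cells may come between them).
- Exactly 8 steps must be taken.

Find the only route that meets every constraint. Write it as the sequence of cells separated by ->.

D -> J -> I -> C -> B -> H -> L -> K -> F

The waypoints must appear in the order B, K, with no cell reused.
Route from D: down to J, left to I, up to C, left to B, 2× down (reaching L), left to K, up to F — 8 moves in all.
Check: order respected (B at step 4, K at step 7); 8 moves as required.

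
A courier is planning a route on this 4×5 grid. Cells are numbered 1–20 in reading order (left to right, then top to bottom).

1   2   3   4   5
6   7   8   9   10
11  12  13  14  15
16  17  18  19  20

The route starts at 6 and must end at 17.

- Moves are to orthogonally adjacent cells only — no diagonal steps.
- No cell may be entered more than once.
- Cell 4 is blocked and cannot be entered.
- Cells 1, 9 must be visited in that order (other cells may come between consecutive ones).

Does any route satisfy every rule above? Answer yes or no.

yes

One route that works: 6 → 1 → 2 → 7 → 8 → 9 → 14 → 19 → 18 → 17.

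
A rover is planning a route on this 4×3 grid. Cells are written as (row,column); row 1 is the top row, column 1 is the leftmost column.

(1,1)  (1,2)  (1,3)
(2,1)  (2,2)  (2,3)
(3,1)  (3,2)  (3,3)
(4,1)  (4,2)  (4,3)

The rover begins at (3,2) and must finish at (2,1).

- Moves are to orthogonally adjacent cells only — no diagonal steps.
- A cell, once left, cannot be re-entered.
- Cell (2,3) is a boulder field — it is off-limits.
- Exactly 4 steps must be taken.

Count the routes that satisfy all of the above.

2

Need simple routes of exactly 4 moves from (3,2) to (2,1) (Manhattan distance 2, so 1 moves are spent on a detour and 1 undoing it).
Enumerating: (3,2) (2,2) (1,2) (1,1) (2,1) | (3,2) (4,2) (4,1) (3,1) (2,1).
That gives 2 routes.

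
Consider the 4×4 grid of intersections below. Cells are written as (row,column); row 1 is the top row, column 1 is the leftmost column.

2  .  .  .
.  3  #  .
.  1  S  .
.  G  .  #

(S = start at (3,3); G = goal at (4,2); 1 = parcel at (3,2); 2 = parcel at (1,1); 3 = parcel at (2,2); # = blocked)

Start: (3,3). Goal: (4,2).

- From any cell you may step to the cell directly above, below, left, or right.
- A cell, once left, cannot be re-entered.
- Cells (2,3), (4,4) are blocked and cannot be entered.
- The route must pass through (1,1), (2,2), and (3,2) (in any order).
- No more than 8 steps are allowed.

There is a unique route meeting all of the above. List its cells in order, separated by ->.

(3,3) -> (3,2) -> (2,2) -> (1,2) -> (1,1) -> (2,1) -> (3,1) -> (4,1) -> (4,2)

Any route must reach (1,1), (2,2), and (3,2) and still end at (4,2) within 8 moves, so the order of the required stops is forced.
Route from (3,3): left 1 to (3,2), up 2 to (1,2), left 1 to (1,1), down 3 to (4,1), right 1 to (4,2) — 8 moves in all.
Check: all required cells visited; 8 ≤ 8 moves.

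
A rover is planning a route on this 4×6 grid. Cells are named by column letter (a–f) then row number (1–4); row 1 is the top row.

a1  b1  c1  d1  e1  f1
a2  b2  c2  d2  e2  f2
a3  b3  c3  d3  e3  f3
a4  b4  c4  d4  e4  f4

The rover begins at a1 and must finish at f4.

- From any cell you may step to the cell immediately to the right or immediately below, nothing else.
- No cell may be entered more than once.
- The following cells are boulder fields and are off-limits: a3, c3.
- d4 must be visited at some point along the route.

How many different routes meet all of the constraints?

6

A right/down-only route from a1 to f4 makes exactly 3 down-moves and 5 right-moves in some order.
With no other constraints that would be C(8,3) = 56 routes.
Split at d4 and multiply the segment counts (each segment already excludes blocked cells): a1→d4: 6; d4→f4: 1; product = 6.
That gives 6 routes.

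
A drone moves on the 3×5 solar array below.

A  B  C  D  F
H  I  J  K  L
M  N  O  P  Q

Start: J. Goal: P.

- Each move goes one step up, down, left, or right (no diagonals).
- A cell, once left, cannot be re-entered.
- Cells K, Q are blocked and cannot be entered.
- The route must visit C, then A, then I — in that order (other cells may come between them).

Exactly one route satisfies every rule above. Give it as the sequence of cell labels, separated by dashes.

The waypoints must appear in the order C, A, I, with no cell reused.
Route from J: up to C, 2× left (reaching A), down to H, right to I, down to N, 2× right (reaching P) — 8 moves in all.
Check: order respected (C at step 1, A at step 3, I at step 5).

J - C - B - A - H - I - N - O - P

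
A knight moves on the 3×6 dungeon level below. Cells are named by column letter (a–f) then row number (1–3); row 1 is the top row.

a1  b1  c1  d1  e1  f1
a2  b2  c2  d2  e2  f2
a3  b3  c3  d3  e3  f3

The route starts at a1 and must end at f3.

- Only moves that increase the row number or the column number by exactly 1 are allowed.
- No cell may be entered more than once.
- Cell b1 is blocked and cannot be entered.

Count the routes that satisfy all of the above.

6

A right/down-only route from a1 to f3 makes exactly 2 down-moves and 5 right-moves in some order.
With no other constraints that would be C(7,2) = 21 routes.
Subtract routes through each blocked cell (inclusion–exclusion for overlaps): − through b1: 15 → 6.
That gives 6 routes.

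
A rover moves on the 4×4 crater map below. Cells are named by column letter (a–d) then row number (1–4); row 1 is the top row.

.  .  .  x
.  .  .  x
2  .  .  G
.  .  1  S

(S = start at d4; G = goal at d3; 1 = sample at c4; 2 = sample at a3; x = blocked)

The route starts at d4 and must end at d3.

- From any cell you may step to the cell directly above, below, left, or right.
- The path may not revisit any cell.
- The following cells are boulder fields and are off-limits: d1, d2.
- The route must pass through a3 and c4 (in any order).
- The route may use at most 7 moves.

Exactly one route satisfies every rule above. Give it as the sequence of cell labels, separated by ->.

d4 -> c4 -> b4 -> a4 -> a3 -> b3 -> c3 -> d3

The budget equals the shortest possible length, so every move has to be on a shortest route through the required cells.
Route from d4: left 3 to a4, up 1 to a3, right 3 to d3 — 7 moves in all.
Check: all required cells visited; 7 ≤ 7 moves.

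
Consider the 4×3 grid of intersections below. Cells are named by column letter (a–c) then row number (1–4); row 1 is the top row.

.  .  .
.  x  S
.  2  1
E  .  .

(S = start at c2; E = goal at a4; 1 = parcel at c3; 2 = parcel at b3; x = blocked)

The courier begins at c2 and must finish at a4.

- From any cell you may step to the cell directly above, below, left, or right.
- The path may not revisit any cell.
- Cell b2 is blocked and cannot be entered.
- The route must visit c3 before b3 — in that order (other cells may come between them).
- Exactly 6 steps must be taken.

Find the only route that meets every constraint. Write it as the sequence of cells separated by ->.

c2 -> c3 -> c4 -> b4 -> b3 -> a3 -> a4

The waypoints must appear in the order c3, b3, with no cell reused.
Route from c2: down 2 to c4, left 1 to b4, up 1 to b3, left 1 to a3, down 1 to a4 — 6 moves in all.
Check: order respected (1 at step 1, 2 at step 4); 6 moves as required.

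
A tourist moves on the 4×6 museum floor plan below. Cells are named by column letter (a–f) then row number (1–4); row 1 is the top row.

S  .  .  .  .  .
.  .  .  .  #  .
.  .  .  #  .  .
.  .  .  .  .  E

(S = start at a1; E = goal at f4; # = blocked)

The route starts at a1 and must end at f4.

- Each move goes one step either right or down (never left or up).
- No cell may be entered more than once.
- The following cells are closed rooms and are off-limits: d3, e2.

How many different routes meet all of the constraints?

A right/down-only route from a1 to f4 makes exactly 3 down-moves and 5 right-moves in some order.
With no other constraints that would be C(8,3) = 56 routes.
Subtract routes through each blocked cell (inclusion–exclusion for overlaps): − through e2: 15 − through d3: 30 → 11.
That gives 11 routes.

11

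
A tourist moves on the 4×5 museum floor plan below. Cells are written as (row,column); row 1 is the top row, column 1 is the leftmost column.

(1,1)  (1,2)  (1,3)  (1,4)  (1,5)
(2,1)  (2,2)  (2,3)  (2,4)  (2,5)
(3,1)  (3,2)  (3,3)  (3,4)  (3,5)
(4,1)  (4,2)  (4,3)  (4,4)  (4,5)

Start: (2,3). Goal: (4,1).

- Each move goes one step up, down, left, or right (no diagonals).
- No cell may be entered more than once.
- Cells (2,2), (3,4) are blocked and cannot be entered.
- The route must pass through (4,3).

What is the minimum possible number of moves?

4

Any route passes through (4,3) somewhere between (2,3) and (4,1). Summing Manhattan distances along the two legs ((2,3) → (4,3) → (4,1)) gives a lower bound of 2 + 2 = 4 moves.
A route of 4 moves achieves this: (2,3) → (3,3) → (4,3) → (4,2) → (4,1).
Since 4 matches the lower bound, it is optimal.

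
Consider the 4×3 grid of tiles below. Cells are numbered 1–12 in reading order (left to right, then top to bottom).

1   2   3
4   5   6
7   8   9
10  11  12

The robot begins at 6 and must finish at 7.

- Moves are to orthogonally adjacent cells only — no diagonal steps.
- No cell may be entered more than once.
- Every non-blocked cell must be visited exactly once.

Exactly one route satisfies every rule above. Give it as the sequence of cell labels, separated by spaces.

Need to visit all 12 open cells exactly once, starting at 6 and ending at 7.
Route from 6: up to 3, 2× left (reaching 1), down to 4, right to 5, down to 8, right to 9, down to 12, 2× left (reaching 10), up to 7 — 11 moves in all.
Check: all 12 open cells covered.

6 3 2 1 4 5 8 9 12 11 10 7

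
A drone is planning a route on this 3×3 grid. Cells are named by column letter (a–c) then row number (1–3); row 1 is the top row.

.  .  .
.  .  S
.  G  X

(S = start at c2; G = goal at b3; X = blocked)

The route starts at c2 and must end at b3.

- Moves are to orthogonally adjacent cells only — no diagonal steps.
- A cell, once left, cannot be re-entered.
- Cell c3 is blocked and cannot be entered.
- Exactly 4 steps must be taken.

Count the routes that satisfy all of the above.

Need simple routes of exactly 4 moves from c2 to b3 (Manhattan distance 2, so 1 moves are spent on a detour and 1 undoing it).
Enumerating: c2 c1 b1 b2 b3 | c2 b2 a2 a3 b3.
That gives 2 routes.

2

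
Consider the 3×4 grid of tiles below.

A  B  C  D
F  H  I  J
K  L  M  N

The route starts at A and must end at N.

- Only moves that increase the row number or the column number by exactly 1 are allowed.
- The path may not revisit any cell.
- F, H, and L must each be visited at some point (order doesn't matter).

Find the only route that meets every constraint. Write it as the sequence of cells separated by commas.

A, F, H, L, M, N

Moves only go right or down, so the column and row indices never decrease.
Route from A: down 1 to F, right 1 to H, down 1 to L, right 2 to N — 5 moves in all.
Check: all required cells visited.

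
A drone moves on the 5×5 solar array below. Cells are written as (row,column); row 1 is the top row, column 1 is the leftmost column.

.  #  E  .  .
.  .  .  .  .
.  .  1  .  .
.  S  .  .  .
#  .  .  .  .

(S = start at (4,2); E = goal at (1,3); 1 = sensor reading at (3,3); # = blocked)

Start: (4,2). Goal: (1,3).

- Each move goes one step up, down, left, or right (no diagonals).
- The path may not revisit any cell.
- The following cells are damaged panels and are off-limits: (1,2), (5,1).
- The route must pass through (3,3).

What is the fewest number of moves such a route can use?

Any route passes through (3,3) somewhere between (4,2) and (1,3). Summing Manhattan distances along the two legs ((4,2) → (3,3) → (1,3)) gives a lower bound of 2 + 2 = 4 moves.
A route of 4 moves achieves this: (4,2) → (3,2) → (3,3) → (2,3) → (1,3).
Since 4 matches the lower bound, it is optimal.

4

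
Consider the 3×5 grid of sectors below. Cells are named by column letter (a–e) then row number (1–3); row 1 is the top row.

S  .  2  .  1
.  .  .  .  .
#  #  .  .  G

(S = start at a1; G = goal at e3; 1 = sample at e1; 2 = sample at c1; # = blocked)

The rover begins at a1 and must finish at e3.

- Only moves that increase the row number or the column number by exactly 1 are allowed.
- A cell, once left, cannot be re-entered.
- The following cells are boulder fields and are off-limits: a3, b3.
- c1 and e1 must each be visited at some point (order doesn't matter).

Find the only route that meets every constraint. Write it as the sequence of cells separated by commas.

Moves only go right or down, so the column and row indices never decrease.
Route from a1: right 4 to e1, down 2 to e3 — 6 moves in all.
Check: all required cells visited.

a1, b1, c1, d1, e1, e2, e3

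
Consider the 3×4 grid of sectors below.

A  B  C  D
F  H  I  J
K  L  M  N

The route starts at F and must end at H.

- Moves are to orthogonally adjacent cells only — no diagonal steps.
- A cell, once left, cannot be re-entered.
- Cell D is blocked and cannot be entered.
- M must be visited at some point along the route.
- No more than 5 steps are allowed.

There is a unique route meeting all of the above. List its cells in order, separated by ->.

Any route must reach M and still end at H within 5 moves, so the order of the required stops is forced.
Route from F: down 1 to K, right 2 to M, up 1 to I, left 1 to H — 5 moves in all.
Check: all required cells visited; 5 ≤ 5 moves.

F -> K -> L -> M -> I -> H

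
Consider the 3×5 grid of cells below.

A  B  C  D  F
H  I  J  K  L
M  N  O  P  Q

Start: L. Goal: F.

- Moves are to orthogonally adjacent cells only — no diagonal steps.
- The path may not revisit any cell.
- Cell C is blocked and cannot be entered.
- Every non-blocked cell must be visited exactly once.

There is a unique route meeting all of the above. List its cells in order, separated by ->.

Need to visit all 14 open cells exactly once, starting at L and ending at F.
Route from L: down to Q, 4× left (reaching M), 2× up (reaching A), right to B, down to I, 2× right (reaching K), up to D, right to F — 13 moves in all.
Check: all 14 open cells covered.

L -> Q -> P -> O -> N -> M -> H -> A -> B -> I -> J -> K -> D -> F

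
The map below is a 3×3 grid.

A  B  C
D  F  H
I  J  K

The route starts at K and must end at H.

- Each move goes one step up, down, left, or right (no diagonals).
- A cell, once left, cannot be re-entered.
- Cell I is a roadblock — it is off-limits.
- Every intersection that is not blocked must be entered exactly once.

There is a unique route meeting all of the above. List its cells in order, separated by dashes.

K - J - F - D - A - B - C - H

Need to visit all 8 open cells exactly once, starting at K and ending at H.
Route from K: left 1 to J, up 1 to F, left 1 to D, up 1 to A, right 2 to C, down 1 to H — 7 moves in all.
Check: all 8 open cells covered.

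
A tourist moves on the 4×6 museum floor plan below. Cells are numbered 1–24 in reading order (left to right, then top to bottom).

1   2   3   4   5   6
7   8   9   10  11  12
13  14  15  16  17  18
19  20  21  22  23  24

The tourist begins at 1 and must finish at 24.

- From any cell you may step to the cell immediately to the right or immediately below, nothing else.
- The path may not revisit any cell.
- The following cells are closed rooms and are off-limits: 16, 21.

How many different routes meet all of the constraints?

A right/down-only route from 1 to 24 makes exactly 3 down-moves and 5 right-moves in some order.
With no other constraints that would be C(8,3) = 56 routes.
Subtract routes through each blocked cell (inclusion–exclusion for overlaps): − through 16: 30 − through 21: 10 → 16.
That gives 16 routes.

16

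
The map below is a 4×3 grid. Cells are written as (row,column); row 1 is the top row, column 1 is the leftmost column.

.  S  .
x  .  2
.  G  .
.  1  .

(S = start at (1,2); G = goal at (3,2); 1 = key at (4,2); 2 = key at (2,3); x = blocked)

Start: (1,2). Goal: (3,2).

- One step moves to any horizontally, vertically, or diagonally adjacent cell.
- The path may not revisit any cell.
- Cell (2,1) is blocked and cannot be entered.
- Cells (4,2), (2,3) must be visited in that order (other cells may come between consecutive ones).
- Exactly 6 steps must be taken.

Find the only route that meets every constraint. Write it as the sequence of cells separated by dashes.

(1,2) - (2,2) - (3,1) - (4,2) - (3,3) - (2,3) - (3,2)

The waypoints must appear in the order (4,2), (2,3), with no cell reused.
Route from (1,2): down to (2,2), down-left to (3,1), down-right to (4,2), up-right to (3,3), up to (2,3), down-left to (3,2) — 6 moves in all.
Check: order respected (1 at step 3, 2 at step 5); 6 moves as required.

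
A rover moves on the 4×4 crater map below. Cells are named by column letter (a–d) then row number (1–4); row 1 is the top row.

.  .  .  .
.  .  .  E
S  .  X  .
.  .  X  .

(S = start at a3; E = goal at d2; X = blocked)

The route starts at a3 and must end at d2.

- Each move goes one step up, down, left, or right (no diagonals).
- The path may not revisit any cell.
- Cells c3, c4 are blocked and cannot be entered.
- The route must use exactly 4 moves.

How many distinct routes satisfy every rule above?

Need simple routes of exactly 4 moves from a3 to d2 (Manhattan distance 4, so 0 moves are spent on a detour and 0 undoing it).
Enumerating: a3 a2 b2 c2 d2 | a3 b3 b2 c2 d2.
That gives 2 routes.

2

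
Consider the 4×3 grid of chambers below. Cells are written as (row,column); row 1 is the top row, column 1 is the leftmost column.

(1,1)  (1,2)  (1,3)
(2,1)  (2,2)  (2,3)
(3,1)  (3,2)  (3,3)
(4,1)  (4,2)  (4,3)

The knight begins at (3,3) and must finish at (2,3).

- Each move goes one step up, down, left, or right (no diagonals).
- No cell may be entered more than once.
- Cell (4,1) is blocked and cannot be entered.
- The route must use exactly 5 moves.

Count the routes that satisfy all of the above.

Need simple routes of exactly 5 moves from (3,3) to (2,3) (Manhattan distance 1, so 2 moves are spent on a detour and 2 undoing it).
Enumerating: (3,3) (4,3) (4,2) (3,2) (2,2) (2,3) | (3,3) (3,2) (2,2) (1,2) (1,3) (2,3) | (3,3) (3,2) (3,1) (2,1) (2,2) (2,3).
That gives 3 routes.

3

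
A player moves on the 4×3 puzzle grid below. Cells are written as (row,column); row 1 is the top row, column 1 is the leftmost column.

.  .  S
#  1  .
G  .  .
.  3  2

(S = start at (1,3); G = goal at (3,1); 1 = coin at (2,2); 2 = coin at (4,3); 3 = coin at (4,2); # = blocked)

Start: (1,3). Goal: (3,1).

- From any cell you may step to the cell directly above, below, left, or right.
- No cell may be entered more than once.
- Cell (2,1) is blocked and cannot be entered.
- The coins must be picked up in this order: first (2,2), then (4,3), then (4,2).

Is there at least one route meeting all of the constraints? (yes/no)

One route that works: (1,3) → (2,3) → (2,2) → (3,2) → (3,3) → (4,3) → (4,2) → (4,1) → (3,1).

yes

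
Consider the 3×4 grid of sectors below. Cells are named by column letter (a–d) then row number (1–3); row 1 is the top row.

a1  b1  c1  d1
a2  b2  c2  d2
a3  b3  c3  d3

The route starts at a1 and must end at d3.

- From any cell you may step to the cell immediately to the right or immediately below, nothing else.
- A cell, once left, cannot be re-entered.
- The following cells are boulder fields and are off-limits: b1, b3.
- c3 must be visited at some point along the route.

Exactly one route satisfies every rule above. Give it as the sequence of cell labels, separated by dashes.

Moves only go right or down, so the column and row indices never decrease.
Route from a1: down to a2, 2× right (reaching c2), down to c3, right to d3 — 5 moves in all.
Check: all required cells visited.

a1 - a2 - b2 - c2 - c3 - d3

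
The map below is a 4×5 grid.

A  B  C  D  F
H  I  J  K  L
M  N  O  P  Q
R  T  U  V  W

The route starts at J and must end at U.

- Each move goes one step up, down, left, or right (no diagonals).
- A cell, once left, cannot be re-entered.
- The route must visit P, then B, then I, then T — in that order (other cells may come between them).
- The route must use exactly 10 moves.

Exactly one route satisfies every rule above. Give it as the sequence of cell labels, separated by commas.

The waypoints must appear in the order P, B, I, T, with no cell reused.
Route from J: down 1 to O, right 1 to P, up 2 to D, left 2 to B, down 3 to T, right 1 to U — 10 moves in all.
Check: order respected (P at step 2, B at step 6, I at step 7, T at step 9); 10 moves as required.

J, O, P, K, D, C, B, I, N, T, U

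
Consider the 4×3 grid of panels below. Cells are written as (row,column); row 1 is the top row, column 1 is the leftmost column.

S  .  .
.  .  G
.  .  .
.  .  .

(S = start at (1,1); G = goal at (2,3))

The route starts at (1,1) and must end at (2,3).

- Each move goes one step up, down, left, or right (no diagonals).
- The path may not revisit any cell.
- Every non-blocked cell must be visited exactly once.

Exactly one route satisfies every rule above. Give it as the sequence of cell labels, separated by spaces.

Need to visit all 12 open cells exactly once, starting at (1,1) and ending at (2,3).
Cell (4,3) has only two open neighbours ((3,3) and (4,2)), so the path must pass straight through it: one of those is the cell it's entered from and the other is where it exits.
Route from (1,1): down 3 to (4,1), right 2 to (4,3), up 1 to (3,3), left 1 to (3,2), up 2 to (1,2), right 1 to (1,3), down 1 to (2,3) — 11 moves in all.
Check: all 12 open cells covered.

(1,1) (2,1) (3,1) (4,1) (4,2) (4,3) (3,3) (3,2) (2,2) (1,2) (1,3) (2,3)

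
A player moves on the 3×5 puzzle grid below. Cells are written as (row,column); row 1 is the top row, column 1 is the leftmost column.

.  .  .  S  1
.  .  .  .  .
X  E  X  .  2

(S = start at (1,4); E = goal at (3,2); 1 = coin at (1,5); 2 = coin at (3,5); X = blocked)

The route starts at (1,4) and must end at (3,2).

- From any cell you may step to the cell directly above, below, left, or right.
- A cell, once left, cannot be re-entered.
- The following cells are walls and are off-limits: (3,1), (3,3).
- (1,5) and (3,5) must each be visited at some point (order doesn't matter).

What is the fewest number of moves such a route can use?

Any route passes through (1,5) and (3,5) in some order between (1,4) and (3,2). Summing Manhattan distances along each leg and taking the cheapest ordering ((1,4) → (1,5) → (3,5) → (3,2)) gives a lower bound of 1 + 2 + 3 = 6 moves.
That bound ignores the blocked cells. Measuring each leg by the fewest moves that actually steer around them ((1,4)→(1,5): 1; (1,5)→(3,5): 2; (3,5)→(3,2): 5) raises the lower bound to 8.
A route of 8 moves exists: (1,4) → (1,5) → (2,5) → (3,5) → (3,4) → (2,4) → (2,3) → (2,2) → (3,2).
Since 8 matches that lower bound, it is optimal.

8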